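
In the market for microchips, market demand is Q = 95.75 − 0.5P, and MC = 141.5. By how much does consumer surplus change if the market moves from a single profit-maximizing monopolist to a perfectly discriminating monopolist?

Consumer surplus falls by 156.25

Inverting demand: P = 191.5 − 2Q.
The monopolist equates marginal revenue to marginal cost: 191.5 − 4Q = 141.5, so Q = 12.5. From demand, P = 166.5.
CS = ½·(191.5 − 166.5)·12.5 = 156.25.
With perfect price discrimination, output is the efficient level Q = 25 (where demand meets MC), but every buyer pays their willingness to pay: CS = 0 and PS = total surplus.
CS = 0.
Change in consumer surplus: 0 − 156.25 = −156.25.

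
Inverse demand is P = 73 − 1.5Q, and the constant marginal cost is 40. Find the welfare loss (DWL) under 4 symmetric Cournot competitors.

DWL = 14.52

Perfect competition: P = MC = 40, so 73 − 1.5Q = 40 and Q = 22.
In a 4-firm Cournot equilibrium, symmetry and the first-order condition give q = (73 − 40)/(7.5) = 4.4. So Q = 17.6 and P = 46.6.
DWL is the triangle between Q = 17.6 and Q = 22: ½·(22 − 17.6)·(46.6 − 40) = 14.52.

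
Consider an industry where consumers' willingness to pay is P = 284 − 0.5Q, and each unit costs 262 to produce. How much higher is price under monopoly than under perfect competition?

Perfect competition: P = MC = 262, so 284 − 0.5Q = 262 and Q = 44.
The monopolist equates marginal revenue to marginal cost: 284 − Q = 262, so Q = 22. From demand, P = 273.
Change in price: 273 − 262 = 11.

P rises by 11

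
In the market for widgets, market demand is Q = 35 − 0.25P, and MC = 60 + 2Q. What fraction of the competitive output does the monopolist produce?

Inverting demand: P = 140 − 4Q.
The monopolist equates marginal revenue to marginal cost: 140 − 8Q = 60 + 2Q, so Q = 8. From demand, P = 108.
Competitive equilibrium sets price equal to marginal cost: 140 − 4Q = 60 + 2Q, so Q = 40/3 and P = 260/3.
Ratio Q_m/Q_c = 8/(40/3) = 0.6.

Q_m/Q_c = 0.6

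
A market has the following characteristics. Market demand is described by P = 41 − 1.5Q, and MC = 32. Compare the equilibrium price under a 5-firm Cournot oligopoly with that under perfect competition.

In a 5-firm Cournot equilibrium, symmetry and the first-order condition give q = (41 − 32)/(9) = 1. So Q = 5 and P = 33.5.
Perfect competition: P = MC = 32, so 41 − 1.5Q = 32 and Q = 6.

Cournot: P = 33.5; Competition: P = 32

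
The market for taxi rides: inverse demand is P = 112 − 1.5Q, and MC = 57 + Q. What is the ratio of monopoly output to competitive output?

Monopoly sets MR = MC: 112 − 3Q = 57 + Q ⇒ Q = 13.75, P = 112 − 1.5·13.75 = 91.375.
Under competition P = MC: 112 − 1.5Q = 57 + Q ⇒ Q = 22, P = 79.
Ratio Q_m/Q_c = 13.75/22 = 0.625.

Q_m/Q_c = 0.625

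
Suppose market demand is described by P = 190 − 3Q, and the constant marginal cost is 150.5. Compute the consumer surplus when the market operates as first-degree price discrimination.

With perfect price discrimination, output is the efficient level Q = 79/6 (where demand meets MC), but every buyer pays their willingness to pay: CS = 0 and PS = total surplus.
CS = 0.

CS = 0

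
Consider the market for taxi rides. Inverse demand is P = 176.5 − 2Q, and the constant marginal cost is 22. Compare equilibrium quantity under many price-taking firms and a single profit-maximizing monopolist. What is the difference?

Equilibrium quantity falls by 38.625

Competitive firms price at marginal cost: P = 22, giving Q = 77.25.
Monopoly sets MR = MC: 176.5 − 4Q = 22 ⇒ Q = 38.625, P = 176.5 − 2·38.625 = 99.25.
Change in equilibrium quantity: 38.625 − 77.25 = −38.625.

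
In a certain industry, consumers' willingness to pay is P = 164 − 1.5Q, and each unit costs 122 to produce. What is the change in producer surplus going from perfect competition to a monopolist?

Under competition P = MC = 122, so Q = (164 − 122)/1.5 = 28.
PS = (122 − 122)·28 = 0.
Monopoly sets MR = MC: 164 − 3Q = 122 ⇒ Q = 14, P = 164 − 1.5·14 = 143.
PS = (143 − 122)·14 = 294.
Change in producer surplus: 294 − 0 = 294.

PS rises by 294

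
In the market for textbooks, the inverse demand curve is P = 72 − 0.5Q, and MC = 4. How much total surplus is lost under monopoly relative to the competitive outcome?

DWL = 1156

Competitive firms price at marginal cost: P = 4, giving Q = 136.
The monopolist equates marginal revenue to marginal cost: 72 − Q = 4, so Q = 68. From demand, P = 38.
DWL is the triangle between Q = 68 and Q = 136: ½·(136 − 68)·(38 − 4) = 1156.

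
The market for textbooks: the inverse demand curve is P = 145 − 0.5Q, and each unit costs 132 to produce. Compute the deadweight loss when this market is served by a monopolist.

DWL = 42.25

Competitive firms price at marginal cost: P = 132, giving Q = 26.
A monopolist chooses Q where MR = MC. MR = 145 − Q; setting this equal to 132 gives Q = 13 and P = 138.5.
DWL is the triangle between Q = 13 and Q = 26: ½·(26 − 13)·(138.5 − 132) = 42.25.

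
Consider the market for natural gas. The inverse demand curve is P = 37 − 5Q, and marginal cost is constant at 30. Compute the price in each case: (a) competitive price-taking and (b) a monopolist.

Perfect competition: P = MC = 30, so 37 − 5Q = 30 and Q = 1.4.
Monopoly sets MR = MC: 37 − 10Q = 30 ⇒ Q = 0.7, P = 37 − 5·0.7 = 33.5.

Competition: P = 30; Monopoly: P = 33.5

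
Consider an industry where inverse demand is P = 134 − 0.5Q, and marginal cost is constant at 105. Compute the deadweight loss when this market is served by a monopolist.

DWL = 210.25

Competitive firms price at marginal cost: P = 105, giving Q = 58.
A monopolist chooses Q where MR = MC. MR = 134 − Q; setting this equal to 105 gives Q = 29 and P = 119.5.
DWL is the triangle between Q = 29 and Q = 58: ½·(58 − 29)·(119.5 − 105) = 210.25.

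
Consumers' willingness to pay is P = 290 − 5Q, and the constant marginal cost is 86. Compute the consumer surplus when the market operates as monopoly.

CS = 1040.4

The monopolist equates marginal revenue to marginal cost: 290 − 10Q = 86, so Q = 20.4. From demand, P = 188.
CS = ½·(290 − 188)·20.4 = 1040.4.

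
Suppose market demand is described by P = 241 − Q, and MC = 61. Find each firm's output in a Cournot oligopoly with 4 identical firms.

In a 4-firm Cournot equilibrium, symmetry and the first-order condition give q = (241 − 61)/(5) = 36. So Q = 144 and P = 97.

q_i = 36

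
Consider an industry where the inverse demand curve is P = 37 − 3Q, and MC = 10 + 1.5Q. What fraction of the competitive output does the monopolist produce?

Monopoly sets MR = MC: 37 − 6Q = 10 + 1.5Q ⇒ Q = 3.6, P = 37 − 3·3.6 = 26.2.
Under competition P = MC: 37 − 3Q = 10 + 1.5Q ⇒ Q = 6, P = 19.
Ratio Q_m/Q_c = 3.6/6 = 0.6.

Q_m/Q_c = 0.6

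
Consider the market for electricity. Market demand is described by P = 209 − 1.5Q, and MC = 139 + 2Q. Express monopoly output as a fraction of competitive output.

Q_m/Q_c = 0.7

Monopoly sets MR = MC: 209 − 3Q = 139 + 2Q ⇒ Q = 14, P = 209 − 1.5·14 = 188.
Under competition P = MC: 209 − 1.5Q = 139 + 2Q ⇒ Q = 20, P = 179.
Ratio Q_m/Q_c = 14/20 = 0.7.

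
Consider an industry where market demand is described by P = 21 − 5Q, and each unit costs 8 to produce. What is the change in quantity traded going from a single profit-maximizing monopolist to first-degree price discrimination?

A monopolist chooses Q where MR = MC. MR = 21 − 10Q; setting this equal to 8 gives Q = 1.3 and P = 14.5.
Under first-degree price discrimination the firm charges each unit its demand price and produces up to where P = MC, i.e. Q = 2.6. Consumer surplus is zero; producer surplus equals total surplus.
Change in quantity traded: 2.6 − 1.3 = 1.3.

Quantity traded rises by 1.3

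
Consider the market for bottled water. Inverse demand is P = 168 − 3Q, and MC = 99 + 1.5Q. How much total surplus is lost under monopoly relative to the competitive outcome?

Competitive equilibrium sets price equal to marginal cost: 168 − 3Q = 99 + 1.5Q, so Q = 46/3 and P = 122.
The monopolist equates marginal revenue to marginal cost: 168 − 6Q = 99 + 1.5Q, so Q = 9.2. From demand, P = 140.4.
CS = ½·(168 − 122)·46/3 = 1058/3; PS = (122·46/3 − 99·46/3 − ½·1.5·(46/3)²) = 529/3; TS = 529.
CS = ½·(168 − 140.4)·9.2 = 126.96; PS = (140.4·9.2 − 99·9.2 − ½·1.5·9.2²) = 317.4; TS = 444.36.
DWL = 529 − 444.36 = 84.64.

DWL = 84.64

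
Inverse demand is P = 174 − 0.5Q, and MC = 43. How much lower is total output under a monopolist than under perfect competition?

Perfect competition: P = MC = 43, so 174 − 0.5Q = 43 and Q = 262.
A monopolist chooses Q where MR = MC. MR = 174 − Q; setting this equal to 43 gives Q = 131 and P = 108.5.
Change in total output: 131 − 262 = −131.

Q falls by 131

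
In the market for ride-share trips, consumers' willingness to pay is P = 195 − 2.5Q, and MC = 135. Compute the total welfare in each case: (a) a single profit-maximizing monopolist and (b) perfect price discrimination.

A monopolist chooses Q where MR = MC. MR = 195 − 5Q; setting this equal to 135 gives Q = 12 and P = 165.
CS = ½·(195 − 165)·12 = 180; PS = (165 − 135)·12 = 360; TS = 540.
Under first-degree price discrimination the firm charges each unit its demand price and produces up to where P = MC, i.e. Q = 24. Consumer surplus is zero; producer surplus equals total surplus.
TS = 720 (equal to competitive TS).

Monopoly: TS = 540; Perfect PD: TS = 720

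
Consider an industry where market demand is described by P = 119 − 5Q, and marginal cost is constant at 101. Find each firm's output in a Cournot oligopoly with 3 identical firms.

In a 3-firm Cournot equilibrium, symmetry and the first-order condition give q = (119 − 101)/(20) = 0.9. So Q = 2.7 and P = 105.5.

q_i = 0.9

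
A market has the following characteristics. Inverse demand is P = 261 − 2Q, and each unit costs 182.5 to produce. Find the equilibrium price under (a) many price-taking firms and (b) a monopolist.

Competition: P = 182.5; Monopoly: P = 221.75

Perfect competition: P = MC = 182.5, so 261 − 2Q = 182.5 and Q = 39.25.
A monopolist chooses Q where MR = MC. MR = 261 − 4Q; setting this equal to 182.5 gives Q = 19.625 and P = 221.75.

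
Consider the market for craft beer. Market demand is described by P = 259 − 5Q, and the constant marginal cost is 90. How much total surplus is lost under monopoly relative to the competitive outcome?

Perfect competition: P = MC = 90, so 259 − 5Q = 90 and Q = 33.8.
A monopolist chooses Q where MR = MC. MR = 259 − 10Q; setting this equal to 90 gives Q = 16.9 and P = 174.5.
DWL is the triangle between Q = 16.9 and Q = 33.8: ½·(33.8 − 16.9)·(174.5 − 90) = 714.025.

DWL = 714.025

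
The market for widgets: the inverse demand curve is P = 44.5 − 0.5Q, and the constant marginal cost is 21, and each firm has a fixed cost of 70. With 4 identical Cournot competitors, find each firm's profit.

Cournot with 4 identical firms: the symmetric best-response condition is 44.5 − 2.5q = 21. Each firm produces q = 9.4, total output Q = 37.6, price P = 25.7.
Each firm's profit = (25.7 − 21)·9.4 − 70 = −25.82.

π_i = −25.82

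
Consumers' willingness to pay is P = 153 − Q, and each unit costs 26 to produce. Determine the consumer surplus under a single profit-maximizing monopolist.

CS = 2016.125

A monopolist chooses Q where MR = MC. MR = 153 − 2Q; setting this equal to 26 gives Q = 63.5 and P = 89.5.
CS = ½·(153 − 89.5)·63.5 = 2016.125.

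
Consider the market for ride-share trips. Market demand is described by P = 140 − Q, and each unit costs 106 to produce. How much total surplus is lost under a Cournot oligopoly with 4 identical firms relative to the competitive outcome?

Under competition P = MC = 106, so Q = (140 − 106)/1 = 34.
In a 4-firm Cournot equilibrium, symmetry and the first-order condition give q = (140 − 106)/(5) = 6.8. So Q = 27.2 and P = 112.8.
DWL is the triangle between Q = 27.2 and Q = 34: ½·(34 − 27.2)·(112.8 − 106) = 23.12.

DWL = 23.12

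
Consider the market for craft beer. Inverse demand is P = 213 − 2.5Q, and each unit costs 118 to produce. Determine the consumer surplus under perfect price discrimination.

With perfect price discrimination, output is the efficient level Q = 38 (where demand meets MC), but every buyer pays their willingness to pay: CS = 0 and PS = total surplus.
CS = 0.

CS = 0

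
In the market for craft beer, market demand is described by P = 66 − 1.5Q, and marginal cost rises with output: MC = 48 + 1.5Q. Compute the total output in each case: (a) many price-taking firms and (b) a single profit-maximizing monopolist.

Competitive equilibrium sets price equal to marginal cost: 66 − 1.5Q = 48 + 1.5Q, so Q = 6 and P = 57.
Monopoly sets MR = MC: 66 − 3Q = 48 + 1.5Q ⇒ Q = 4, P = 66 − 1.5·4 = 60.

Competition: Q = 6; Monopoly: Q = 4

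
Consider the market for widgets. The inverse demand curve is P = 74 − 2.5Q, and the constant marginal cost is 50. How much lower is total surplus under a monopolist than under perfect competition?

Under competition P = MC = 50, so Q = (74 − 50)/2.5 = 9.6.
CS = ½·(74 − 50)·9.6 = 115.2; PS = (50 − 50)·9.6 = 0; TS = 115.2.
Monopoly sets MR = MC: 74 − 5Q = 50 ⇒ Q = 4.8, P = 74 − 2.5·4.8 = 62.
CS = ½·(74 − 62)·4.8 = 28.8; PS = (62 − 50)·4.8 = 57.6; TS = 86.4.
Change in total surplus: 86.4 − 115.2 = −28.8.

TS falls by 28.8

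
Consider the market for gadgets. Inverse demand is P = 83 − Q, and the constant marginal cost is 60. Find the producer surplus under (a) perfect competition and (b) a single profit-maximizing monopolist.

Under competition P = MC = 60, so Q = (83 − 60)/1 = 23.
PS = (60 − 60)·23 = 0.
A monopolist chooses Q where MR = MC. MR = 83 − 2Q; setting this equal to 60 gives Q = 11.5 and P = 71.5.
PS = (71.5 − 60)·11.5 = 132.25.

Competition: PS = 0; Monopoly: PS = 132.25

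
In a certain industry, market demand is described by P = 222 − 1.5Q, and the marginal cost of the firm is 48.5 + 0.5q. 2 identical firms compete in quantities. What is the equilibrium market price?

Cournot with 2 identical firms: the symmetric best-response condition is 222 − 4.5q = 48.5 + 0.5q. Each firm produces q = 34.7, total output Q = 69.4, price P = 117.9.

P = 117.9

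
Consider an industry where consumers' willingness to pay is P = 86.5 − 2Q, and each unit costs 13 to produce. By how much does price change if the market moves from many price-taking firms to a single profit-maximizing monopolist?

Competitive firms price at marginal cost: P = 13, giving Q = 36.75.
The monopolist equates marginal revenue to marginal cost: 86.5 − 4Q = 13, so Q = 18.375. From demand, P = 49.75.
Change in price: 49.75 − 13 = 36.75.

P rises by 36.75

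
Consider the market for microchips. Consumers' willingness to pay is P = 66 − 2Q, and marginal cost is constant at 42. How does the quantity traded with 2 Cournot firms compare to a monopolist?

Cournot with 2 identical firms: the symmetric best-response condition is 66 − 6q = 42. Each firm produces q = 4, total output Q = 8, price P = 50.
The monopolist equates marginal revenue to marginal cost: 66 − 4Q = 42, so Q = 6. From demand, P = 54.

Cournot: Q = 8; Monopoly: Q = 6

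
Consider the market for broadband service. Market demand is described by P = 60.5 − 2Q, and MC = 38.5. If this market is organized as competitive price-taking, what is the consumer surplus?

CS = 121

Perfect competition: P = MC = 38.5, so 60.5 − 2Q = 38.5 and Q = 11.
CS = ½·(60.5 − 38.5)·11 = 121.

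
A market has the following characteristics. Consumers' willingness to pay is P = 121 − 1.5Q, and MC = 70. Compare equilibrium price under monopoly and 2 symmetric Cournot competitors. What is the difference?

Monopoly sets MR = MC: 121 − 3Q = 70 ⇒ Q = 17, P = 121 − 1.5·17 = 95.5.
In a 2-firm Cournot equilibrium, symmetry and the first-order condition give q = (121 − 70)/(4.5) = 34/3. So Q = 68/3 and P = 87.
Change in equilibrium price: 87 − 95.5 = −8.5.

P falls by 8.5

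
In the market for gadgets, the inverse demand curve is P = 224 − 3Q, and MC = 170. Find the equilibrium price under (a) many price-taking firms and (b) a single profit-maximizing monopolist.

Competition: P = 170; Monopoly: P = 197

Competitive firms price at marginal cost: P = 170, giving Q = 18.
The monopolist equates marginal revenue to marginal cost: 224 − 6Q = 170, so Q = 9. From demand, P = 197.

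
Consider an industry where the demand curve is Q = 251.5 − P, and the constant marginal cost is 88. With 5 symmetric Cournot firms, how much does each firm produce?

Inverting demand: P = 251.5 − Q.
Cournot with 5 identical firms: the symmetric best-response condition is 251.5 − 6q = 88. Each firm produces q = 27.25, total output Q = 136.25, price P = 115.25.

q_i = 27.25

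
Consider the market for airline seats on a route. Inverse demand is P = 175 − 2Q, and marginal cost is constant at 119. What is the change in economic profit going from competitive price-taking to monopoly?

π rises by 392

Competitive firms price at marginal cost: P = 119, giving Q = 28.
Profit = (119 − 119)·28 = 0.
The monopolist equates marginal revenue to marginal cost: 175 − 4Q = 119, so Q = 14. From demand, P = 147.
Profit = (147 − 119)·14 = 392.
Change in economic profit: 392 − 0 = 392.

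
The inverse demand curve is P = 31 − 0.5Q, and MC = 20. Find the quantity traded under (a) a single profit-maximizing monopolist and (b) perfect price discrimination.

A monopolist chooses Q where MR = MC. MR = 31 − Q; setting this equal to 20 gives Q = 11 and P = 25.5.
Under first-degree price discrimination the firm charges each unit its demand price and produces up to where P = MC, i.e. Q = 22. Consumer surplus is zero; producer surplus equals total surplus.

Monopoly: Q = 11; Perfect PD: Q = 22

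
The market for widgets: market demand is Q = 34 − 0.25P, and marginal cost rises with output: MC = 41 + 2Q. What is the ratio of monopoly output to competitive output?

Inverting demand: P = 136 − 4Q.
The monopolist equates marginal revenue to marginal cost: 136 − 8Q = 41 + 2Q, so Q = 9.5. From demand, P = 98.
Competitive equilibrium sets price equal to marginal cost: 136 − 4Q = 41 + 2Q, so Q = 95/6 and P = 218/3.
Ratio Q_m/Q_c = 9.5/(95/6) = 0.6.

Q_m/Q_c = 0.6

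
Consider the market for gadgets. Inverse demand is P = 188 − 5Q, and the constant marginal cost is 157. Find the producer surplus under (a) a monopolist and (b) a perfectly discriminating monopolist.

Monopoly sets MR = MC: 188 − 10Q = 157 ⇒ Q = 3.1, P = 188 − 5·3.1 = 172.5.
PS = (172.5 − 157)·3.1 = 48.05.
A perfectly discriminating monopolist sells every unit with P(Q) ≥ MC(Q), so output equals the competitive quantity Q = 6.2. Each buyer pays their reservation price, so CS = 0 and the firm captures all surplus.
PS = ½·(188 − 157)·6.2 = 96.1.

Monopoly: PS = 48.05; Perfect PD: PS = 96.1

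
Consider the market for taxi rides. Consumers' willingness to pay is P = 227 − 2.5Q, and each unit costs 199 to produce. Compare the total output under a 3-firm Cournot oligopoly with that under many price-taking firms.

Cournot: Q = 8.4; Competition: Q = 11.2

In a 3-firm Cournot equilibrium, symmetry and the first-order condition give q = (227 − 199)/(10) = 2.8. So Q = 8.4 and P = 206.
Competitive firms price at marginal cost: P = 199, giving Q = 11.2.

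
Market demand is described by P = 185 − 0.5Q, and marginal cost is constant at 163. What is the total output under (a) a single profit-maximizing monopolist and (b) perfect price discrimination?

Monopoly: Q = 22; Perfect PD: Q = 44

The monopolist equates marginal revenue to marginal cost: 185 − Q = 163, so Q = 22. From demand, P = 174.
A perfectly discriminating monopolist sells every unit with P(Q) ≥ MC(Q), so output equals the competitive quantity Q = 44. Each buyer pays their reservation price, so CS = 0 and the firm captures all surplus.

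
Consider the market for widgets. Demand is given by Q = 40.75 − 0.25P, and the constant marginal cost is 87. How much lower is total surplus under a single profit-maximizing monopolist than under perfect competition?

TS falls by 180.5

Inverting demand: P = 163 − 4Q.
Competitive firms price at marginal cost: P = 87, giving Q = 19.
CS = ½·(163 − 87)·19 = 722; PS = (87 − 87)·19 = 0; TS = 722.
The monopolist equates marginal revenue to marginal cost: 163 − 8Q = 87, so Q = 9.5. From demand, P = 125.
CS = ½·(163 − 125)·9.5 = 180.5; PS = (125 − 87)·9.5 = 361; TS = 541.5.
Change in total surplus: 541.5 − 722 = −180.5.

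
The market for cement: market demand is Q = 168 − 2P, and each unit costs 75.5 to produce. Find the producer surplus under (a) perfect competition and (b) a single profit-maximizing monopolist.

Competition: PS = 0; Monopoly: PS = 36.125

Inverting demand: P = 84 − 0.5Q.
Perfect competition: P = MC = 75.5, so 84 − 0.5Q = 75.5 and Q = 17.
PS = (75.5 − 75.5)·17 = 0.
The monopolist equates marginal revenue to marginal cost: 84 − Q = 75.5, so Q = 8.5. From demand, P = 79.75.
PS = (79.75 − 75.5)·8.5 = 36.125.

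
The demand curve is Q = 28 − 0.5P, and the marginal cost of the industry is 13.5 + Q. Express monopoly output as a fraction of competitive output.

Q_m/Q_c = 0.6

Inverting demand: P = 56 − 2Q.
A monopolist chooses Q where MR = MC. MR = 56 − 4Q; setting this equal to 13.5 + Q gives Q = 8.5 and P = 39.
Under competition P = MC: 56 − 2Q = 13.5 + Q ⇒ Q = 85/6, P = 83/3.
Ratio Q_m/Q_c = 8.5/(85/6) = 0.6.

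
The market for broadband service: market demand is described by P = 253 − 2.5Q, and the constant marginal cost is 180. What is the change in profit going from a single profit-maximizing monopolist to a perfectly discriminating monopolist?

The monopolist equates marginal revenue to marginal cost: 253 − 5Q = 180, so Q = 14.6. From demand, P = 216.5.
Profit = (216.5 − 180)·14.6 = 532.9.
With perfect price discrimination, output is the efficient level Q = 29.2 (where demand meets MC), but every buyer pays their willingness to pay: CS = 0 and PS = total surplus.
PS equals the full surplus area, 1065.8. Profit = 1065.8 = 1065.8.
Change in profit: 1065.8 − 532.9 = 532.9.

π rises by 532.9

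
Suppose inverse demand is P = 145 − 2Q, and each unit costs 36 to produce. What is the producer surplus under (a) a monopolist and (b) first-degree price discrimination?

A monopolist chooses Q where MR = MC. MR = 145 − 4Q; setting this equal to 36 gives Q = 27.25 and P = 90.5.
PS = (90.5 − 36)·27.25 = 1485.125.
With perfect price discrimination, output is the efficient level Q = 54.5 (where demand meets MC), but every buyer pays their willingness to pay: CS = 0 and PS = total surplus.
PS = ½·(145 − 36)·54.5 = 2970.25.

Monopoly: PS = 1485.125; Perfect PD: PS = 2970.25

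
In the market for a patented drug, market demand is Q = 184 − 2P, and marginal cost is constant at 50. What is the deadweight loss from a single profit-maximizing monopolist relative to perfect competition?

DWL = 441

Inverting demand: P = 92 − 0.5Q.
Competitive firms price at marginal cost: P = 50, giving Q = 84.
Monopoly sets MR = MC: 92 − Q = 50 ⇒ Q = 42, P = 92 − 0.5·42 = 71.
DWL is the triangle between Q = 42 and Q = 84: ½·(84 − 42)·(71 − 50) = 441.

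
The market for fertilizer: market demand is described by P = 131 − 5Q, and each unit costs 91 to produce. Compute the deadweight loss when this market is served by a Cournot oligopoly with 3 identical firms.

DWL = 10

Perfect competition: P = MC = 91, so 131 − 5Q = 91 and Q = 8.
Cournot with 3 identical firms: the symmetric best-response condition is 131 − 20q = 91. Each firm produces q = 2, total output Q = 6, price P = 101.
DWL is the triangle between Q = 6 and Q = 8: ½·(8 − 6)·(101 − 91) = 10.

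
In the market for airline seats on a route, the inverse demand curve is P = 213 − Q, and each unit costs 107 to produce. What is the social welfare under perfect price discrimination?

TS = 5618

A perfectly discriminating monopolist sells every unit with P(Q) ≥ MC(Q), so output equals the competitive quantity Q = 106. Each buyer pays their reservation price, so CS = 0 and the firm captures all surplus.
TS = 5618 (equal to competitive TS).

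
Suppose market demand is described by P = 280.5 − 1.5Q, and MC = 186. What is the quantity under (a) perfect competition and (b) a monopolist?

Competition: Q = 63; Monopoly: Q = 31.5

Competitive firms price at marginal cost: P = 186, giving Q = 63.
Monopoly sets MR = MC: 280.5 − 3Q = 186 ⇒ Q = 31.5, P = 280.5 − 1.5·31.5 = 233.25.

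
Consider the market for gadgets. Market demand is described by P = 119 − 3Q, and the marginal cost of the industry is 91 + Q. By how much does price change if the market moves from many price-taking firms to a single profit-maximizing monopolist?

Competitive equilibrium sets price equal to marginal cost: 119 − 3Q = 91 + Q, so Q = 7 and P = 98.
The monopolist equates marginal revenue to marginal cost: 119 − 6Q = 91 + Q, so Q = 4. From demand, P = 107.
Change in price: 107 − 98 = 9.

Price rises by 9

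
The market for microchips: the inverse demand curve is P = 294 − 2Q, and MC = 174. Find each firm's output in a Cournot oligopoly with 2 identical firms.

q_i = 20

Cournot with 2 identical firms: the symmetric best-response condition is 294 − 6q = 174. Each firm produces q = 20, total output Q = 40, price P = 214.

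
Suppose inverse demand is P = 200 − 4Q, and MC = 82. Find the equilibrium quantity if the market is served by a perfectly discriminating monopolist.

A perfectly discriminating monopolist sells every unit with P(Q) ≥ MC(Q), so output equals the competitive quantity Q = 29.5. Each buyer pays their reservation price, so CS = 0 and the firm captures all surplus.

Q = 29.5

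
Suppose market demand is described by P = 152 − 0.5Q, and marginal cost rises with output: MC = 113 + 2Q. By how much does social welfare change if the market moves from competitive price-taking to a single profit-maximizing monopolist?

Competitive equilibrium sets price equal to marginal cost: 152 − 0.5Q = 113 + 2Q, so Q = 15.6 and P = 144.2.
CS = ½·(152 − 144.2)·15.6 = 60.84; PS = (144.2·15.6 − 113·15.6 − ½·2·15.6²) = 243.36; TS = 304.2.
The monopolist equates marginal revenue to marginal cost: 152 − Q = 113 + 2Q, so Q = 13. From demand, P = 145.5.
CS = ½·(152 − 145.5)·13 = 42.25; PS = (145.5·13 − 113·13 − ½·2·13²) = 253.5; TS = 295.75.
Change in social welfare: 295.75 − 304.2 = −8.45.

Social welfare falls by 8.45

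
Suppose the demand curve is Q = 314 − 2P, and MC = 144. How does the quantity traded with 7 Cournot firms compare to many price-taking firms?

Cournot: Q = 22.75; Competition: Q = 26

Inverting demand: P = 157 − 0.5Q.
With 7 symmetric Cournot firms, each firm's FOC gives 157 − 4q = 144, so q = 3.25, Q = 7·3.25 = 22.75, and P = 145.625.
Perfect competition: P = MC = 144, so 157 − 0.5Q = 144 and Q = 26.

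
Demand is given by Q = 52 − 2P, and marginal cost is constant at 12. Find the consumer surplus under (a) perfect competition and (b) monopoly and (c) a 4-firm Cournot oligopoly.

Inverting demand: P = 26 − 0.5Q.
Competitive firms price at marginal cost: P = 12, giving Q = 28.
CS = ½·(26 − 12)·28 = 196.
The monopolist equates marginal revenue to marginal cost: 26 − Q = 12, so Q = 14. From demand, P = 19.
CS = ½·(26 − 19)·14 = 49.
Cournot with 4 identical firms: the symmetric best-response condition is 26 − 2.5q = 12. Each firm produces q = 5.6, total output Q = 22.4, price P = 14.8.
CS = ½·(26 − 14.8)·22.4 = 125.44.

Competition: CS = 196; Monopoly: CS = 49; Cournot: CS = 125.44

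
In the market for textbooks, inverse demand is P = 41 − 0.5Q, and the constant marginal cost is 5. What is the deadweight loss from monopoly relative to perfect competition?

Under competition P = MC = 5, so Q = (41 − 5)/0.5 = 72.
Monopoly sets MR = MC: 41 − Q = 5 ⇒ Q = 36, P = 41 − 0.5·36 = 23.
DWL is the triangle between Q = 36 and Q = 72: ½·(72 − 36)·(23 − 5) = 324.

DWL = 324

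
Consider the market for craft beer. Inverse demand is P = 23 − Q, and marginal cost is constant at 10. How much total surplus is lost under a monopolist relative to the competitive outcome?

Competitive firms price at marginal cost: P = 10, giving Q = 13.
Monopoly sets MR = MC: 23 − 2Q = 10 ⇒ Q = 6.5, P = 23 − 6.5 = 16.5.
DWL is the triangle between Q = 6.5 and Q = 13: ½·(13 − 6.5)·(16.5 − 10) = 21.125.

DWL = 21.125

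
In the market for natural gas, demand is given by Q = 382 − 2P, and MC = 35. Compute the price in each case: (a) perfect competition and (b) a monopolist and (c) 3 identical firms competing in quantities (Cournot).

Competition: P = 35; Monopoly: P = 113; Cournot: P = 74

Inverting demand: P = 191 − 0.5Q.
Perfect competition: P = MC = 35, so 191 − 0.5Q = 35 and Q = 312.
The monopolist equates marginal revenue to marginal cost: 191 − Q = 35, so Q = 156. From demand, P = 113.
Cournot with 3 identical firms: the symmetric best-response condition is 191 − 2q = 35. Each firm produces q = 78, total output Q = 234, price P = 74.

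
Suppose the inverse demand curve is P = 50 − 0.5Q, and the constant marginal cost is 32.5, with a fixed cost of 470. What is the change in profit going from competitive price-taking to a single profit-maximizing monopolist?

Under competition P = MC = 32.5, so Q = (50 − 32.5)/0.5 = 35.
Profit = (32.5 − 32.5)·35 − 470 = −470.
The monopolist equates marginal revenue to marginal cost: 50 − Q = 32.5, so Q = 17.5. From demand, P = 41.25.
Profit = (41.25 − 32.5)·17.5 − 470 = −316.875.
Change in profit: −316.875 − −470 = 153.125.

π rises by 153.125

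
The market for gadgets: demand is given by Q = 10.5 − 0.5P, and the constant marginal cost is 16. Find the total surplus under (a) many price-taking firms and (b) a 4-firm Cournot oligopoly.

Competition: TS = 6.25; Cournot: TS = 6

Inverting demand: P = 21 − 2Q.
Competitive firms price at marginal cost: P = 16, giving Q = 2.5.
CS = ½·(21 − 16)·2.5 = 6.25; PS = (16 − 16)·2.5 = 0; TS = 6.25.
Cournot with 4 identical firms: the symmetric best-response condition is 21 − 10q = 16. Each firm produces q = 0.5, total output Q = 2, price P = 17.
CS = ½·(21 − 17)·2 = 4; PS = (17 − 16)·2 = 2; TS = 6.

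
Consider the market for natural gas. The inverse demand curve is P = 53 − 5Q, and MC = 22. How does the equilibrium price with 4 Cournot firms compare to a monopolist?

Cournot: P = 28.2; Monopoly: P = 37.5

In a 4-firm Cournot equilibrium, symmetry and the first-order condition give q = (53 − 22)/(25) = 1.24. So Q = 4.96 and P = 28.2.
A monopolist chooses Q where MR = MC. MR = 53 − 10Q; setting this equal to 22 gives Q = 3.1 and P = 37.5.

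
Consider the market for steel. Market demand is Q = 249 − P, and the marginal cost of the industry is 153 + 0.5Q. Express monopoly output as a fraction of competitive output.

Q_m/Q_c = 0.6

Inverting demand: P = 249 − Q.
Monopoly sets MR = MC: 249 − 2Q = 153 + 0.5Q ⇒ Q = 38.4, P = 249 − 38.4 = 210.6.
Under competition P = MC: 249 − Q = 153 + 0.5Q ⇒ Q = 64, P = 185.
Ratio Q_m/Q_c = 38.4/64 = 0.6.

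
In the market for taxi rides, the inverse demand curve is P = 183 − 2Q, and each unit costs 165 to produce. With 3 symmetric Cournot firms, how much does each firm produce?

q_i = 2.25

Cournot with 3 identical firms: the symmetric best-response condition is 183 − 8q = 165. Each firm produces q = 2.25, total output Q = 6.75, price P = 169.5.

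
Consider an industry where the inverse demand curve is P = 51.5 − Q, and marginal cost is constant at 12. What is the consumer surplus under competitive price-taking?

Competitive firms price at marginal cost: P = 12, giving Q = 39.5.
CS = ½·(51.5 − 12)·39.5 = 780.125.

CS = 780.125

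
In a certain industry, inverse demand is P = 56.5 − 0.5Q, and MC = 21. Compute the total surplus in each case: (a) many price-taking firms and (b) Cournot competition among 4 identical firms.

Perfect competition: P = MC = 21, so 56.5 − 0.5Q = 21 and Q = 71.
CS = ½·(56.5 − 21)·71 = 1260.25; PS = (21 − 21)·71 = 0; TS = 1260.25.
Cournot with 4 identical firms: the symmetric best-response condition is 56.5 − 2.5q = 21. Each firm produces q = 14.2, total output Q = 56.8, price P = 28.1.
CS = ½·(56.5 − 28.1)·56.8 = 806.56; PS = (28.1 − 21)·56.8 = 403.28; TS = 1209.84.

Competition: TS = 1260.25; Cournot: TS = 1209.84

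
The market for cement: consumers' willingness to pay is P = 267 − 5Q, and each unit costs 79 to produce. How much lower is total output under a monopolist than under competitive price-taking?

Competitive firms price at marginal cost: P = 79, giving Q = 37.6.
A monopolist chooses Q where MR = MC. MR = 267 − 10Q; setting this equal to 79 gives Q = 18.8 and P = 173.
Change in total output: 18.8 − 37.6 = −18.8.

Q falls by 18.8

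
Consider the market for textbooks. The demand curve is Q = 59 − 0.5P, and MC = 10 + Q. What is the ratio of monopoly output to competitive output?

Q_m/Q_c = 0.6

Inverting demand: P = 118 − 2Q.
A monopolist chooses Q where MR = MC. MR = 118 − 4Q; setting this equal to 10 + Q gives Q = 21.6 and P = 74.8.
Competitive equilibrium sets price equal to marginal cost: 118 − 2Q = 10 + Q, so Q = 36 and P = 46.
Ratio Q_m/Q_c = 21.6/36 = 0.6.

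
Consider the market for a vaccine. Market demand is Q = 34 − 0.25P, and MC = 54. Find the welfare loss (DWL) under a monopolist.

Inverting demand: P = 136 − 4Q.
Competitive firms price at marginal cost: P = 54, giving Q = 20.5.
Monopoly sets MR = MC: 136 − 8Q = 54 ⇒ Q = 10.25, P = 136 − 4·10.25 = 95.
DWL is the triangle between Q = 10.25 and Q = 20.5: ½·(20.5 − 10.25)·(95 − 54) = 210.125.

DWL = 210.125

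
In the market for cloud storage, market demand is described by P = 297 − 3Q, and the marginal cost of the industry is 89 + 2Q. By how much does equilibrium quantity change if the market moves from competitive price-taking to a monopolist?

Equilibrium quantity falls by 15.6

Competitive equilibrium sets price equal to marginal cost: 297 − 3Q = 89 + 2Q, so Q = 41.6 and P = 172.2.
A monopolist chooses Q where MR = MC. MR = 297 − 6Q; setting this equal to 89 + 2Q gives Q = 26 and P = 219.
Change in equilibrium quantity: 26 − 41.6 = −15.6.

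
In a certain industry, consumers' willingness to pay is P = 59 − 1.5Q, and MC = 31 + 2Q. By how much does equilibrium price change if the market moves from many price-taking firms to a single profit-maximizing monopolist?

Competitive equilibrium sets price equal to marginal cost: 59 − 1.5Q = 31 + 2Q, so Q = 8 and P = 47.
Monopoly sets MR = MC: 59 − 3Q = 31 + 2Q ⇒ Q = 5.6, P = 59 − 1.5·5.6 = 50.6.
Change in equilibrium price: 50.6 − 47 = 3.6.

P rises by 3.6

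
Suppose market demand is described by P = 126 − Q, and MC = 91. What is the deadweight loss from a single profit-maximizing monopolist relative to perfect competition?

DWL = 153.125

Under competition P = MC = 91, so Q = (126 − 91)/1 = 35.
Monopoly sets MR = MC: 126 − 2Q = 91 ⇒ Q = 17.5, P = 126 − 17.5 = 108.5.
DWL is the triangle between Q = 17.5 and Q = 35: ½·(35 − 17.5)·(108.5 − 91) = 153.125.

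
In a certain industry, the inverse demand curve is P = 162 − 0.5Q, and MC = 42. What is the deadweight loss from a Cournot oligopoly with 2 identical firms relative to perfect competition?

DWL = 1600

Perfect competition: P = MC = 42, so 162 − 0.5Q = 42 and Q = 240.
With 2 symmetric Cournot firms, each firm's FOC gives 162 − 1.5q = 42, so q = 80, Q = 2·80 = 160, and P = 82.
DWL is the triangle between Q = 160 and Q = 240: ½·(240 − 160)·(82 − 42) = 1600.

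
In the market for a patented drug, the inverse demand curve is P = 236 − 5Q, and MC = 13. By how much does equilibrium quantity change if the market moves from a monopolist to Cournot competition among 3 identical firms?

Q rises by 11.15

The monopolist equates marginal revenue to marginal cost: 236 − 10Q = 13, so Q = 22.3. From demand, P = 124.5.
Cournot with 3 identical firms: the symmetric best-response condition is 236 − 20q = 13. Each firm produces q = 11.15, total output Q = 33.45, price P = 68.75.
Change in equilibrium quantity: 33.45 − 22.3 = 11.15.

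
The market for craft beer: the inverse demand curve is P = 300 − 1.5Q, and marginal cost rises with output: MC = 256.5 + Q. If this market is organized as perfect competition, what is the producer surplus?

Under competition P = MC: 300 − 1.5Q = 256.5 + Q ⇒ Q = 17.4, P = 273.9.
PS = P·Q − VC(Q) = 273.9·17.4 − (256.5·17.4 + ½·1·17.4²) = 151.38.

PS = 151.38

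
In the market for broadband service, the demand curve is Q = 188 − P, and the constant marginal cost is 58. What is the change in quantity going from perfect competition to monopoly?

Inverting demand: P = 188 − Q.
Perfect competition: P = MC = 58, so 188 − Q = 58 and Q = 130.
The monopolist equates marginal revenue to marginal cost: 188 − 2Q = 58, so Q = 65. From demand, P = 123.
Change in quantity: 65 − 130 = −65.

Q falls by 65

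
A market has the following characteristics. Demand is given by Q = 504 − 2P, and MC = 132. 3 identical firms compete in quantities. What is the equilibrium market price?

Inverting demand: P = 252 − 0.5Q.
With 3 symmetric Cournot firms, each firm's FOC gives 252 − 2q = 132, so q = 60, Q = 3·60 = 180, and P = 162.

P = 162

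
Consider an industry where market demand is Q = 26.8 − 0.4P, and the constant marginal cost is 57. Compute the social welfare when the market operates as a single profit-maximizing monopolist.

TS = 15

Inverting demand: P = 67 − 2.5Q.
Monopoly sets MR = MC: 67 − 5Q = 57 ⇒ Q = 2, P = 67 − 2.5·2 = 62.
CS = ½·(67 − 62)·2 = 5; PS = (62 − 57)·2 = 10; TS = 15.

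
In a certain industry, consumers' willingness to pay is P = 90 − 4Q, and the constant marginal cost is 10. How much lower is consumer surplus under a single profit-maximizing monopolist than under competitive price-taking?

Under competition P = MC = 10, so Q = (90 − 10)/4 = 20.
CS = ½·(90 − 10)·20 = 800.
Monopoly sets MR = MC: 90 − 8Q = 10 ⇒ Q = 10, P = 90 − 4·10 = 50.
CS = ½·(90 − 50)·10 = 200.
Change in consumer surplus: 200 − 800 = −600.

CS falls by 600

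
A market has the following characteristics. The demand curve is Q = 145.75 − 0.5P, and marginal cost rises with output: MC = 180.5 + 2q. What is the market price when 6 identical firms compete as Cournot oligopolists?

P = 208.25

Inverting demand: P = 291.5 − 2Q.
Cournot with 6 identical firms: the symmetric best-response condition is 291.5 − 14q = 180.5 + 2q. Each firm produces q = 111/16, total output Q = 41.625, price P = 208.25.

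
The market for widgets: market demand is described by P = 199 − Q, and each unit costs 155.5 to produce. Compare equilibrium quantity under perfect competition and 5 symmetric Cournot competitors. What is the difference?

Perfect competition: P = MC = 155.5, so 199 − Q = 155.5 and Q = 43.5.
In a 5-firm Cournot equilibrium, symmetry and the first-order condition give q = (199 − 155.5)/(6) = 7.25. So Q = 36.25 and P = 162.75.
Change in equilibrium quantity: 36.25 − 43.5 = −7.25.

Q falls by 7.25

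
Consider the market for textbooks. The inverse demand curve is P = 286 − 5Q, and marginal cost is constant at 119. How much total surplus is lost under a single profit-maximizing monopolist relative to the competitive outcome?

DWL = 697.225

Perfect competition: P = MC = 119, so 286 − 5Q = 119 and Q = 33.4.
The monopolist equates marginal revenue to marginal cost: 286 − 10Q = 119, so Q = 16.7. From demand, P = 202.5.
DWL is the triangle between Q = 16.7 and Q = 33.4: ½·(33.4 − 16.7)·(202.5 − 119) = 697.225.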